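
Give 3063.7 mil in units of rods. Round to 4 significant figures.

0.01547 rod

1 mil = 5.05051e-6 rod.
Thus 3063.7 × 5.05051e-6 ≈ 0.01547 rod.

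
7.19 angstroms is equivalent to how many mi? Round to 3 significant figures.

4.47e-13 mi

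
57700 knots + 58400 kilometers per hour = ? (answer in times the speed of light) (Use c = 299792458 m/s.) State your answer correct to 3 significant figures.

0.000153 c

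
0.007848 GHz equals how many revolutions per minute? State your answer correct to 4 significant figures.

1 gigahertz = 6.00000e+10 revolutions per minute.
Then 0.007848 × 6.00000e+10 ≈ 4.709e+8 rpm.

4.709e+8 rpm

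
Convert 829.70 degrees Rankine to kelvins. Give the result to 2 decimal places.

460.94 kelvins

°R = K × 9/5.
Applying the formula gives 460.94 K.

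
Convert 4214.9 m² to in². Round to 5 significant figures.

6.5331e+6 square inches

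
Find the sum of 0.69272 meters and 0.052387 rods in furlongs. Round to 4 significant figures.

0.004753 furlong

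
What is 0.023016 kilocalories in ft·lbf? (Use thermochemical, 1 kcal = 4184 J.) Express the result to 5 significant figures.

1 kilocalorie = 3085.96 ft·lbf.
So 0.023016 × 3085.96 ≈ 71.026 ft·lbf.

71.026 ft·lbf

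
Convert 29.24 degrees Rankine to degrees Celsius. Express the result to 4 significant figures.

-256.9 °C

°R = (°C + 273.15) × 9/5.
Applying the formula gives -256.9 °C.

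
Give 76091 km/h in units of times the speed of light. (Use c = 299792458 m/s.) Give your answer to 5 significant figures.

1 km/h = 9.26567e-10 times the speed of light.
Thus 76091 × 9.26567e-10 ≈ 7.0503e-5 c.

7.0503e-5 times the speed of light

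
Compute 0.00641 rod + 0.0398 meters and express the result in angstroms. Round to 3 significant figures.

7.20 × 10^8 Å

0.00641 rod = 3.22372 × 10^8 Å and 0.0398 m = 3.98000 × 10^8 Å.
3.22372 × 10^8 + 3.98000 × 10^8 ≈ 7.20 × 10^8 Å.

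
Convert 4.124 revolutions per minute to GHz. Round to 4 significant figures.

6.873e-11 GHz

1 rpm = 1.66667e-11 gigahertz.
4.124 × 1.66667e-11 ≈ 6.873e-11 GHz.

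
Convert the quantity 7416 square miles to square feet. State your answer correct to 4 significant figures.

1 square mile = 2.78784e+7 ft².
So 7416 × 2.78784e+7 ≈ 2.067e+11 ft².

2.067e+11 square feet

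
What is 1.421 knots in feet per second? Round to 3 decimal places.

2.398 ft/s

1 knot = 1.68781 ft/s.
Thus 1.421 × 1.68781 ≈ 2.398 ft/s.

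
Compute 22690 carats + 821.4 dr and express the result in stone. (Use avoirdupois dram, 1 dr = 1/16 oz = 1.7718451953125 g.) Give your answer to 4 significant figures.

22690 ct = 0.714613 st and 821.4 dr = 0.229185 st.
0.714613 + 0.229185 ≈ 0.9438 st.

0.9438 st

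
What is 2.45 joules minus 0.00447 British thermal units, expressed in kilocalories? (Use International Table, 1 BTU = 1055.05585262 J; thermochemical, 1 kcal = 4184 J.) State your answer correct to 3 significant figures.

2.45 J = 0.000585564 kcal and 0.00447 BTU = 0.00112717 kcal.
0.000585564 − 0.00112717 ≈ -0.000542 kcal.

-0.000542 kilocalories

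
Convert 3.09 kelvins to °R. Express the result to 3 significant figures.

5.56 °R

°R = K × 9/5.
Applying the formula gives 5.56 °R.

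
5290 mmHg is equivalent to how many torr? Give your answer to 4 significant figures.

1 mmHg = 1.00000 torr.
5290 × 1.00000 ≈ 5290 torr.

5290 torr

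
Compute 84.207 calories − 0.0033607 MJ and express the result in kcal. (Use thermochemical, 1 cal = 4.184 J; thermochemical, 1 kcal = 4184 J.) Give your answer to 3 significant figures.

84.207 cal = 0.0842070 kcal and 0.0033607 MJ = 0.803227 kcal.
0.0842070 − 0.803227 ≈ -0.719 kcal.

-0.719 kilocalories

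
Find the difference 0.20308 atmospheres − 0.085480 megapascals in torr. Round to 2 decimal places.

-486.81 torr

0.20308 atm = 154.341 torr and 0.085480 MPa = 641.153 torr.
154.341 − 641.153 ≈ -486.81 torr.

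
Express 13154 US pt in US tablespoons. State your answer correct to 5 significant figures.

1 US pt = 32.0000 US tbsp.
Thus 13154 × 32.0000 ≈ 420930 US tbsp.

420930 US tablespoons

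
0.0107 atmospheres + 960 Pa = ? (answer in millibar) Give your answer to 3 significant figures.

20.4 millibar

0.0107 atm = 10.8418 mbar and 960 Pa = 9.60000 mbar.
10.8418 + 9.60000 ≈ 20.4 mbar.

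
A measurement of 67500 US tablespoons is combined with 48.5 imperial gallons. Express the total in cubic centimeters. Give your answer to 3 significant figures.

1.22 × 10^6 cm³

67500 US tbsp = 998107 cm³ and 48.5 imp gal = 220485 cm³.
998107 + 220485 ≈ 1.22 × 10^6 cm³.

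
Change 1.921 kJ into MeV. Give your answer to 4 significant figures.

1 kilojoule = 6.24151 × 10^15 megaelectronvolts.
1.921 × 6.24151 × 10^15 ≈ 1.199 × 10^16 MeV.

1.199 × 10^16 MeV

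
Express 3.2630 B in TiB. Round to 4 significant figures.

2.968e-12 TiB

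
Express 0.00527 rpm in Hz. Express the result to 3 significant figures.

8.78 × 10^-5 hertz

1 rpm = 0.0166667 Hz.
So 0.00527 × 0.0166667 ≈ 8.78 × 10^-5 Hz.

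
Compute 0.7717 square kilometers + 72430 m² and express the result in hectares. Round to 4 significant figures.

0.7717 km² = 77.1700 ha and 72430 m² = 7.24300 ha.
77.1700 + 7.24300 ≈ 84.41 ha.

84.41 ha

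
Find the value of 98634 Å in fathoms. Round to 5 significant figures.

5.3934 × 10^-6 fathom

1 Å = 5.46807 × 10^-11 fathom.
So 98634 × 5.46807 × 10^-11 ≈ 5.3934 × 10^-6 fathom.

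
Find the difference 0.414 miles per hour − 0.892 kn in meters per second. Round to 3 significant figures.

0.414 mph = 0.185075 m/s and 0.892 kn = 0.458884 m/s.
0.185075 − 0.458884 ≈ -0.274 m/s.

-0.274 m/s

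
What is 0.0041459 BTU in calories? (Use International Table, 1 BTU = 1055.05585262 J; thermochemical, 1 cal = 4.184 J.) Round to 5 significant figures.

1.0454 calories

1 British thermal unit = 252.164 cal.
Then 0.0041459 × 252.164 ≈ 1.0454 cal.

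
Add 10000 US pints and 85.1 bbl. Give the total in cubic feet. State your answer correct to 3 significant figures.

645 cubic feet

10000 US pt = 167.101 ft³ and 85.1 bbl = 477.801 ft³.
167.101 + 477.801 ≈ 645 ft³.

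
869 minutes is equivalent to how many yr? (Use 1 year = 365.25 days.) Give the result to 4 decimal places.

0.0017 years

1 minute = 1.90129 × 10^-6 yr.
So 869 × 1.90129 × 10^-6 ≈ 0.0017 yr.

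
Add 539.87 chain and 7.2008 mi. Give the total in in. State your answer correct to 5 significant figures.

883820 in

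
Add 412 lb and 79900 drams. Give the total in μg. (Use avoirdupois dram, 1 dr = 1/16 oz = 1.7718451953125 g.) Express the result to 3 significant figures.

412 lb = 1.86880e+11 μg and 79900 dr = 1.41570e+11 μg.
1.86880e+11 + 1.41570e+11 ≈ 3.28e+11 μg.

3.28e+11 μg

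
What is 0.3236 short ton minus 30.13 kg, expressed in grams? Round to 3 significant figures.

263000 grams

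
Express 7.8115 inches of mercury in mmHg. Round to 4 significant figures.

1 inHg = 25.4000 mmHg.
7.8115 × 25.4000 ≈ 198.4 mmHg.

198.4 millimeters of mercury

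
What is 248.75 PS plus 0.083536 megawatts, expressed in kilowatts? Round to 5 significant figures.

266.49 kilowatts

248.75 PS = 182.955 kW and 0.083536 MW = 83.5360 kW.
182.955 + 83.5360 ≈ 266.49 kW.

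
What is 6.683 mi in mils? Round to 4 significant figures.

4.234 × 10^8 mil

1 mi = 6.33600 × 10^7 mils.
Then 6.683 × 6.33600 × 10^7 ≈ 4.234 × 10^8 mil.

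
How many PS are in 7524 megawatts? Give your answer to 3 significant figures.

1.02e+7 metric horsepower

1 megawatt = 1359.62 metric horsepower.
Thus 7524 × 1359.62 ≈ 1.02e+7 PS.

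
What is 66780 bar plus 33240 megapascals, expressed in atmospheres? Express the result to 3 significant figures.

66780 bar = 65906.7 atm and 33240 MPa = 328053 atm.
65906.7 + 328053 ≈ 394000 atm.

394000 atm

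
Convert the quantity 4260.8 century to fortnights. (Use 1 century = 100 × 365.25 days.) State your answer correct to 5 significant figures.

1 century = 2608.93 fortnight.
Thus 4260.8 × 2608.93 ≈ 1.1116 × 10^7 fortnight.

1.1116 × 10^7 fortnight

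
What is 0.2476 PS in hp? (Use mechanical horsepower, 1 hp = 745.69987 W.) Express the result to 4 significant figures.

1 metric horsepower = 0.986320 horsepower.
0.2476 × 0.986320 ≈ 0.2442 hp.

0.2442 horsepower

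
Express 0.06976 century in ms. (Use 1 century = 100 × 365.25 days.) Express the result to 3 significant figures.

2.20e+11 ms

1 century = 3.15576e+12 ms.
Thus 0.06976 × 3.15576e+12 ≈ 2.20e+11 ms.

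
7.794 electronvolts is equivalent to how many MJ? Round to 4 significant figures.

1.249 × 10^-24 megajoules

1 eV = 1.60218 × 10^-25 MJ.
So 7.794 × 1.60218 × 10^-25 ≈ 1.249 × 10^-24 MJ.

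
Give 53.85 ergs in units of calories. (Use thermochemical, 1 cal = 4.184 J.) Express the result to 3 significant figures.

1.29 × 10^-6 cal

1 erg = 2.39006 × 10^-8 cal.
Thus 53.85 × 2.39006 × 10^-8 ≈ 1.29 × 10^-6 cal.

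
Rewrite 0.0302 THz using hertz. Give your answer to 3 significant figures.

3.02 × 10^10 Hz

1 THz = 1.00000 × 10^12 Hz.
Then 0.0302 × 1.00000 × 10^12 ≈ 3.02 × 10^10 Hz.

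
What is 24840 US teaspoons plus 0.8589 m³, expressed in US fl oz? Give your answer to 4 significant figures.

33180 US fluid ounces

24840 US tsp = 4140.00 US fl oz and 0.8589 m³ = 29042.9 US fl oz.
4140.00 + 29042.9 ≈ 33180 US fl oz.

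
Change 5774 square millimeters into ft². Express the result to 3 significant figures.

0.0622 ft²

1 square millimeter = 1.07639 × 10^-5 ft².
5774 × 1.07639 × 10^-5 ≈ 0.0622 ft².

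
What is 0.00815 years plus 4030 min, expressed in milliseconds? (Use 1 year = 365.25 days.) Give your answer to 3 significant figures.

4.99e+8 milliseconds

0.00815 yr = 2.57194e+8 ms and 4030 min = 2.41800e+8 ms.
2.57194e+8 + 2.41800e+8 ≈ 4.99e+8 ms.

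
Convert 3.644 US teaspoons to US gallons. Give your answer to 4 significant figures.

1 US teaspoon = 0.00130208 US gallons.
3.644 × 0.00130208 ≈ 0.004745 US gal.

0.004745 US gallons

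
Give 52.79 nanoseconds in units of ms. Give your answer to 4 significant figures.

5.279 × 10^-5 ms

1 nanosecond = 1.00000 × 10^-6 milliseconds.
So 52.79 × 1.00000 × 10^-6 ≈ 5.279 × 10^-5 ms.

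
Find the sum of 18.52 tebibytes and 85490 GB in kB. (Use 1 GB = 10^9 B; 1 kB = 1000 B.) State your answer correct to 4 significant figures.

1.059 × 10^11 kB

18.52 TiB = 2.03630 × 10^10 kB and 85490 GB = 8.54900 × 10^10 kB.
2.03630 × 10^10 + 8.54900 × 10^10 ≈ 1.059 × 10^11 kB.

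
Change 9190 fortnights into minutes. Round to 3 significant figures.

1 fortnight = 20160.0 minutes.
Then 9190 × 20160.0 ≈ 1.85e+8 min.

1.85e+8 min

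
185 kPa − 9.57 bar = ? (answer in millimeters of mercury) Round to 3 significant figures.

-5790 mmHg

185 kPa = 1387.61 mmHg and 9.57 bar = 7178.09 mmHg.
1387.61 − 7178.09 ≈ -5790 mmHg.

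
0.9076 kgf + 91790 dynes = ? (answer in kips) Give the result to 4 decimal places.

0.0022 kips

0.9076 kgf = 0.00200092 kip and 91790 dyn = 0.000206352 kip.
0.00200092 + 0.000206352 ≈ 0.0022 kip.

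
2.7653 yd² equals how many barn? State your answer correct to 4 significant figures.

1 yd² = 8.36127e+27 barns.
2.7653 × 8.36127e+27 ≈ 2.312e+28 barn.

2.312e+28 barn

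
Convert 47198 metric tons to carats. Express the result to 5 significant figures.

1 t = 5.00000e+6 carats.
Then 47198 × 5.00000e+6 ≈ 2.3599e+11 ct.

2.3599e+11 ct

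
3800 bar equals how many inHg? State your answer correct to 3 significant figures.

112000 inHg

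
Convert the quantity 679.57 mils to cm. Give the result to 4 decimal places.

1.7261 cm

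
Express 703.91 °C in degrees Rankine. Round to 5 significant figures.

°R = (°C + 273.15) × 9/5.
Applying the formula gives 1758.7 °R.

1758.7 degrees Rankine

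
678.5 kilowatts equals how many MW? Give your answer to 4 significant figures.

0.6785 megawatts

1 kW = 0.00100000 MW.
So 678.5 × 0.00100000 ≈ 0.6785 MW.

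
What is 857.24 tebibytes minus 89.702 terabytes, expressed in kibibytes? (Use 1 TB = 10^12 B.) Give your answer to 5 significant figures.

857.24 TiB = 9.20454e+11 KiB and 89.702 TB = 8.75996e+10 KiB.
9.20454e+11 − 8.75996e+10 ≈ 8.3285e+11 KiB.

8.3285e+11 KiB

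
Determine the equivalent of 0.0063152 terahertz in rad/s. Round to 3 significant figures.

3.97 × 10^10 rad/s

1 terahertz = 6.28319 × 10^12 rad/s.
Thus 0.0063152 × 6.28319 × 10^12 ≈ 3.97 × 10^10 rad/s.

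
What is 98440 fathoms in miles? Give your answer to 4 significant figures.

111.9 mi

1 fathom = 0.00113636 mi.
98440 × 0.00113636 ≈ 111.9 mi.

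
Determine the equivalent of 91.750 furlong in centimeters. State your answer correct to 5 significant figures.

1.8457e+6 centimeters

1 furlong = 20116.8 cm.
Thus 91.750 × 20116.8 ≈ 1.8457e+6 cm.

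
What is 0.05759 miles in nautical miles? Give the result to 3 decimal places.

0.050 nmi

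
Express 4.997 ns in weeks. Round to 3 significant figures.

8.26e-15 wk

1 ns = 1.65344e-15 wk.
Then 4.997 × 1.65344e-15 ≈ 8.26e-15 wk.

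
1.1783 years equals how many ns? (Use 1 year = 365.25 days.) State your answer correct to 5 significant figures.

3.7184 × 10^16 ns

1 year = 3.15576 × 10^16 nanoseconds.
Thus 1.1783 × 3.15576 × 10^16 ≈ 3.7184 × 10^16 ns.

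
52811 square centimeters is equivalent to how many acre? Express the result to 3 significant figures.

1 square centimeter = 2.47105e-8 acre.
Thus 52811 × 2.47105e-8 ≈ 0.00130 acre.

0.00130 acre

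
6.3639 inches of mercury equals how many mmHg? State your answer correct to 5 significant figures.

1 inch of mercury = 25.4000 millimeters of mercury.
So 6.3639 × 25.4000 ≈ 161.64 mmHg.

161.64 millimeters of mercury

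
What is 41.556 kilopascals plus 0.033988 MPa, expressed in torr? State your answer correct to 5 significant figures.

566.63 torr

41.556 kPa = 311.696 torr and 0.033988 MPa = 254.931 torr.
311.696 + 254.931 ≈ 566.63 torr.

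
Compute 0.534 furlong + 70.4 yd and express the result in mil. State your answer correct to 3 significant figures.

6.76e+6 mil

0.534 furlong = 4.22928e+6 mil and 70.4 yd = 2.53440e+6 mil.
4.22928e+6 + 2.53440e+6 ≈ 6.76e+6 mil.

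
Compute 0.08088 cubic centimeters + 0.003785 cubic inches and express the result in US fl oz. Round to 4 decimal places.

0.0048 US fl oz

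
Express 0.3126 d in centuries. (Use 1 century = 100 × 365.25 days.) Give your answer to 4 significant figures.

1 d = 2.73785e-5 centuries.
Thus 0.3126 × 2.73785e-5 ≈ 8.559e-6 century.

8.559e-6 century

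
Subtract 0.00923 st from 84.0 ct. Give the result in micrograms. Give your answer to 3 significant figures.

-4.18e+7 μg

84.0 ct = 1.68000e+7 μg and 0.00923 st = 5.86132e+7 μg.
1.68000e+7 − 5.86132e+7 ≈ -4.18e+7 μg.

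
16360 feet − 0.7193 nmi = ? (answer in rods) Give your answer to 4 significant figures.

16360 ft = 991.515 rod and 0.7193 nmi = 264.882 rod.
991.515 − 264.882 ≈ 726.6 rod.

726.6 rod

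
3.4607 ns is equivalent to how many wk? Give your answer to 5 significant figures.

1 ns = 1.65344e-15 wk.
So 3.4607 × 1.65344e-15 ≈ 5.7221e-15 wk.

5.7221e-15 weeks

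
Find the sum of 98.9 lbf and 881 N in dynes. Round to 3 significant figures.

1.32e+8 dyn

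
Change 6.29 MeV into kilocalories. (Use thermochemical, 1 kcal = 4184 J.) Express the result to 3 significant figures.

1 MeV = 3.82929e-17 kilocalories.
Then 6.29 × 3.82929e-17 ≈ 2.41e-16 kcal.

2.41e-16 kcal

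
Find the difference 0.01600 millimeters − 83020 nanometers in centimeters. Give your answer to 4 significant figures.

-0.006702 cm

0.01600 mm = 0.00160000 cm and 83020 nm = 0.00830200 cm.
0.00160000 − 0.00830200 ≈ -0.006702 cm.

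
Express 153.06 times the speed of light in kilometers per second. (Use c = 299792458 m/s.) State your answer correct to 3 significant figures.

4.59 × 10^7 km/s

1 c = 299792 km/s.
So 153.06 × 299792 ≈ 4.59 × 10^7 km/s.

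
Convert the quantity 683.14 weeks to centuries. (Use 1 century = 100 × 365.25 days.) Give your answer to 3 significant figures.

1 wk = 0.000191650 centuries.
683.14 × 0.000191650 ≈ 0.131 century.

0.131 centuries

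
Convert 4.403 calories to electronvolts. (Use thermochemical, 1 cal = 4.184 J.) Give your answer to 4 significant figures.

1.150e+20 electronvolts

1 calorie = 2.61145e+19 eV.
Then 4.403 × 2.61145e+19 ≈ 1.150e+20 eV.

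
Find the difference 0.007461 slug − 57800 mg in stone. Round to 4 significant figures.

0.007461 slug = 0.0171465 st and 57800 mg = 0.00910194 st.
0.0171465 − 0.00910194 ≈ 0.008045 st.

0.008045 stone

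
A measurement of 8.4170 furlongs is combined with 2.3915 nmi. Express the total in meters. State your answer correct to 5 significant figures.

6122.3 meters

8.4170 furlong = 1693.23 m and 2.3915 nmi = 4429.06 m.
1693.23 + 4429.06 ≈ 6122.3 m.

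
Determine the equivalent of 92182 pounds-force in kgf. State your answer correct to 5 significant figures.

1 pound-force = 0.453592 kgf.
92182 × 0.453592 ≈ 41813 kgf.

41813 kgf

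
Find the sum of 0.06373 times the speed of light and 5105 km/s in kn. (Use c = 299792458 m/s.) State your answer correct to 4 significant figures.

0.06373 c = 3.71387e+7 kn and 5105 km/s = 9.92333e+6 kn.
3.71387e+7 + 9.92333e+6 ≈ 4.706e+7 kn.

4.706e+7 kn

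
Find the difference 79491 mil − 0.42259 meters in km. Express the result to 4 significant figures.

79491 mil = 0.00201907 km and 0.42259 m = 0.000422590 km.
0.00201907 − 0.000422590 ≈ 0.001596 km.

0.001596 kilometers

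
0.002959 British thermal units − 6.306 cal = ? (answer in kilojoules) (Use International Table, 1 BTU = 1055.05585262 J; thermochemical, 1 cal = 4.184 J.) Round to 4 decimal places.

-0.0233 kJ

0.002959 BTU = 0.00312191 kJ and 6.306 cal = 0.0263843 kJ.
0.00312191 − 0.0263843 ≈ -0.0233 kJ.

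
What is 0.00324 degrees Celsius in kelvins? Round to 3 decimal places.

273.153 K

K = °C + 273.15.
Applying the formula gives 273.153 K.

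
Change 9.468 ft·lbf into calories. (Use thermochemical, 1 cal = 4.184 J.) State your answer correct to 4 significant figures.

1 foot-pound = 0.324048 cal.
So 9.468 × 0.324048 ≈ 3.068 cal.

3.068 cal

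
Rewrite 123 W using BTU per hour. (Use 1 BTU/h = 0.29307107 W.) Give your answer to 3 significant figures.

1 W = 3.41214 BTU per hour.
So 123 × 3.41214 ≈ 420 BTU/h.

420 BTU/h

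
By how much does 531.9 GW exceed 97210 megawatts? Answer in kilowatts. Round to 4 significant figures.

4.347 × 10^8 kW

531.9 GW = 5.31900 × 10^8 kW and 97210 MW = 9.72100 × 10^7 kW.
5.31900 × 10^8 − 9.72100 × 10^7 ≈ 4.347 × 10^8 kW.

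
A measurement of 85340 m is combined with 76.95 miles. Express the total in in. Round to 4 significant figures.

85340 m = 3.35984 × 10^6 in and 76.95 mi = 4.87555 × 10^6 in.
3.35984 × 10^6 + 4.87555 × 10^6 ≈ 8.235 × 10^6 in.

8.235 × 10^6 in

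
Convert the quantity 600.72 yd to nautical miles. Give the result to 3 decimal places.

1 yd = 0.000493737 nmi.
600.72 × 0.000493737 ≈ 0.297 nmi.

0.297 nmi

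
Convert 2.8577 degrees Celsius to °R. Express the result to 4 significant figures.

496.8 degrees Rankine

°R = (°C + 273.15) × 9/5.
Applying the formula gives 496.8 °R.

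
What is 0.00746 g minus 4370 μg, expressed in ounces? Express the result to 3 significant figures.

0.000109 oz

0.00746 g = 0.000263144 oz and 4370 μg = 0.000154147 oz.
0.000263144 − 0.000154147 ≈ 0.000109 oz.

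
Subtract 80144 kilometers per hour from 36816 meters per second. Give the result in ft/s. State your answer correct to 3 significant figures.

47700 ft/s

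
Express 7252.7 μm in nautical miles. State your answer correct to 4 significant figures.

3.916e-6 nautical miles

1 μm = 5.39957e-10 nautical miles.
Then 7252.7 × 5.39957e-10 ≈ 3.916e-6 nmi.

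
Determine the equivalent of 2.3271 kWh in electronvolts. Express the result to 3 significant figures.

5.23e+25 electronvolts

1 kWh = 2.24694e+25 eV.
2.3271 × 2.24694e+25 ≈ 5.23e+25 eV.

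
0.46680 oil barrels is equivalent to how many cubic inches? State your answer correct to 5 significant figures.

4528.9 in³

1 bbl = 9702.00 in³.
Thus 0.46680 × 9702.00 ≈ 4528.9 in³.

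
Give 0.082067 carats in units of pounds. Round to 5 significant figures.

1 carat = 0.000440925 lb.
0.082067 × 0.000440925 ≈ 3.6185e-5 lb.

3.6185e-5 lb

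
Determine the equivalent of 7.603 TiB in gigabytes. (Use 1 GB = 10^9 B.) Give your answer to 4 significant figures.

8360 GB

1 TiB = 1099.51 GB.
Then 7.603 × 1099.51 ≈ 8360 GB.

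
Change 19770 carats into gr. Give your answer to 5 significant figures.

1 carat = 3.08647 grains.
So 19770 × 3.08647 ≈ 61020 gr.

61020 grains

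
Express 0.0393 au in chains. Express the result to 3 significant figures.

2.92e+8 chains

1 astronomical unit = 7.43646e+9 chains.
Then 0.0393 × 7.43646e+9 ≈ 2.92e+8 chain.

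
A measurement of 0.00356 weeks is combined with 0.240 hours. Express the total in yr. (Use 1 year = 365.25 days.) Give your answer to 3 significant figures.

0.00356 wk = 6.82272 × 10^-5 yr and 0.240 h = 2.73785 × 10^-5 yr.
6.82272 × 10^-5 + 2.73785 × 10^-5 ≈ 9.56 × 10^-5 yr.

9.56 × 10^-5 years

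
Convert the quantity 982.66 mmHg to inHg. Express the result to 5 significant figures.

38.687 inHg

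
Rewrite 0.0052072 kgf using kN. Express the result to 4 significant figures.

1 kilogram-force = 0.00980665 kN.
0.0052072 × 0.00980665 ≈ 5.107e-5 kN.

5.107e-5 kN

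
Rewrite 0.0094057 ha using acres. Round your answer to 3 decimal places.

0.023 acre

1 hectare = 2.47105 acres.
0.0094057 × 2.47105 ≈ 0.023 acre.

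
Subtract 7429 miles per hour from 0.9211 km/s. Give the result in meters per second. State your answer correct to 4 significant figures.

0.9211 km/s = 921.100 m/s and 7429 mph = 3321.06 m/s.
921.100 − 3321.06 ≈ -2400 m/s.

-2400 m/s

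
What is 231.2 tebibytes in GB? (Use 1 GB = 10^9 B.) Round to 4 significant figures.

254200 GB

1 tebibyte = 1099.51 gigabytes.
So 231.2 × 1099.51 ≈ 254200 GB.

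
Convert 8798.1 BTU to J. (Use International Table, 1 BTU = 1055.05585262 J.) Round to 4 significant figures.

1 British thermal unit = 1055.056 joules.
Thus 8798.1 × 1055.056 ≈ 9.282e+6 J.

9.282e+6 J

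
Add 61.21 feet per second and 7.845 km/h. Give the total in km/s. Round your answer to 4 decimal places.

61.21 ft/s = 0.0186568 km/s and 7.845 km/h = 0.00217917 km/s.
0.0186568 + 0.00217917 ≈ 0.0208 km/s.

0.0208 km/s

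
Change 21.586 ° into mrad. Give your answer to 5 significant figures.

376.75 milliradians

1 ° = 17.4533 mrad.
So 21.586 × 17.4533 ≈ 376.75 mrad.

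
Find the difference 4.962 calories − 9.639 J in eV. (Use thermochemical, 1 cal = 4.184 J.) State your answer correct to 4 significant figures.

4.962 cal = 1.29580 × 10^20 eV and 9.639 J = 6.01619 × 10^19 eV.
1.29580 × 10^20 − 6.01619 × 10^19 ≈ 6.942 × 10^19 eV.

6.942 × 10^19 electronvolts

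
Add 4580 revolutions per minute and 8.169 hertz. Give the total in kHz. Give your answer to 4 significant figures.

0.08450 kilohertz

4580 rpm = 0.0763333 kHz and 8.169 Hz = 0.00816900 kHz.
0.0763333 + 0.00816900 ≈ 0.08450 kHz.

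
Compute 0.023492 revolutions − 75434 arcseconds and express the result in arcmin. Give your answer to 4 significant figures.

-749.8 arcmin

0.023492 rev = 507.427 arcmin and 75434 arcsec = 1257.23 arcmin.
507.427 − 1257.23 ≈ -749.8 arcmin.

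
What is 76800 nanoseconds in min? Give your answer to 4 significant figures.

1.280 × 10^-6 minutes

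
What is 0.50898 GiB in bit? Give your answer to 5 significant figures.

4.3721 × 10^9 bits

1 gibibyte = 8.58993 × 10^9 bits.
Thus 0.50898 × 8.58993 × 10^9 ≈ 4.3721 × 10^9 bit.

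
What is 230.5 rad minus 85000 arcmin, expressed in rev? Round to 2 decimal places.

32.75 rev

230.5 rad = 36.6852 rev and 85000 arcmin = 3.93519 rev.
36.6852 − 3.93519 ≈ 32.75 rev.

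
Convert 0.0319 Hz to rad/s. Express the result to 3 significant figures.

1 Hz = 6.28319 radians per second.
Then 0.0319 × 6.28319 ≈ 0.200 rad/s.

0.200 rad/s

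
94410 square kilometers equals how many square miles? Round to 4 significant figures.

1 square kilometer = 0.386102 mi².
94410 × 0.386102 ≈ 36450 mi².

36450 mi²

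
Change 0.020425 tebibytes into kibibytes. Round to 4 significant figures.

1 TiB = 1.07374e+9 kibibytes.
So 0.020425 × 1.07374e+9 ≈ 2.193e+7 KiB.

2.193e+7 KiB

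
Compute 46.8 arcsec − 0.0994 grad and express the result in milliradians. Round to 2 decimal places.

-1.33 mrad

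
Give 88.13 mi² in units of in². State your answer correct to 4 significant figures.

1 square mile = 4.01449e+9 square inches.
Then 88.13 × 4.01449e+9 ≈ 3.538e+11 in².

3.538e+11 in²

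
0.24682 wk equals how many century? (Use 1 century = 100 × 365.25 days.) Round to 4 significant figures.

1 wk = 0.000191650 century.
Then 0.24682 × 0.000191650 ≈ 4.730 × 10^-5 century.

4.730 × 10^-5 century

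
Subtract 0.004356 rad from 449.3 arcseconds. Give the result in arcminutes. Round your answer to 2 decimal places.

-7.49 arcmin

449.3 arcsec = 7.48833 arcmin and 0.004356 rad = 14.9748 arcmin.
7.48833 − 14.9748 ≈ -7.49 arcmin.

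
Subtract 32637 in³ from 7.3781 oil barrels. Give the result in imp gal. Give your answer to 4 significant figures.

140.4 imp gal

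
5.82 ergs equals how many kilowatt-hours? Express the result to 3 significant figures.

1 erg = 2.77778 × 10^-14 kilowatt-hours.
So 5.82 × 2.77778 × 10^-14 ≈ 1.62 × 10^-13 kWh.

1.62 × 10^-13 kWh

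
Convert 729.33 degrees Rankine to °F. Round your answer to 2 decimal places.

269.66 °F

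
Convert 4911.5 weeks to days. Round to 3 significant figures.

1 wk = 7.00000 d.
So 4911.5 × 7.00000 ≈ 34400 d.

34400 d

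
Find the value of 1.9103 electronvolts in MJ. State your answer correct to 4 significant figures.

3.061e-25 MJ

1 electronvolt = 1.60218e-25 megajoules.
Then 1.9103 × 1.60218e-25 ≈ 3.061e-25 MJ.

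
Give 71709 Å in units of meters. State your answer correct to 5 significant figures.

7.1709 × 10^-6 meters

1 Å = 1.00000 × 10^-10 meters.
Thus 71709 × 1.00000 × 10^-10 ≈ 7.1709 × 10^-6 m.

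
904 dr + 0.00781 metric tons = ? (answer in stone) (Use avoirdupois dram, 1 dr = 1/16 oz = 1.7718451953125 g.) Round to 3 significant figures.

1.48 st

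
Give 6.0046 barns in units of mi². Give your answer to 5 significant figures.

2.3184e-34 square miles

1 barn = 3.86102e-35 mi².
Thus 6.0046 × 3.86102e-35 ≈ 2.3184e-34 mi².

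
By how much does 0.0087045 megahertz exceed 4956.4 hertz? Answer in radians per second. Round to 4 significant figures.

23550 rad/s

0.0087045 MHz = 54692.0 rad/s and 4956.4 Hz = 31142.0 rad/s.
54692.0 − 31142.0 ≈ 23550 rad/s.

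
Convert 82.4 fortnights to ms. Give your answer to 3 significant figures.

1 fortnight = 1.20960 × 10^9 milliseconds.
82.4 × 1.20960 × 10^9 ≈ 9.97 × 10^10 ms.

9.97 × 10^10 ms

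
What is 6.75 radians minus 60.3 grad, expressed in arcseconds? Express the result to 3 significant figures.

1.20 × 10^6 arcseconds

6.75 rad = 1.39229 × 10^6 arcsec and 60.3 grad = 195372 arcsec.
1.39229 × 10^6 − 195372 ≈ 1.20 × 10^6 arcsec.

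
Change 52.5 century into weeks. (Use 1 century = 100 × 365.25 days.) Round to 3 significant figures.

1 century = 5217.86 wk.
Thus 52.5 × 5217.86 ≈ 274000 wk.

274000 wk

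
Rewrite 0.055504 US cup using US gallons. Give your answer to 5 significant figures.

0.0034690 US gal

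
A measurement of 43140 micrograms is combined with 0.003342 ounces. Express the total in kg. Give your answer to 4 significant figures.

0.0001379 kilograms

43140 μg = 4.31400 × 10^-5 kg and 0.003342 oz = 9.47441 × 10^-5 kg.
4.31400 × 10^-5 + 9.47441 × 10^-5 ≈ 0.0001379 kg.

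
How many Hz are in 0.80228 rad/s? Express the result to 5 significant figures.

0.12769 hertz

1 radian per second = 0.159155 Hz.
Thus 0.80228 × 0.159155 ≈ 0.12769 Hz.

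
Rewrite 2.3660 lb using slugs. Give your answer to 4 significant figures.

0.07354 slugs

1 lb = 0.0310810 slugs.
So 2.3660 × 0.0310810 ≈ 0.07354 slug.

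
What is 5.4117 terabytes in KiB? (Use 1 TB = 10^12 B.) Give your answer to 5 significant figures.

5.2849e+9 kibibytes

1 TB = 9.765625e+8 KiB.
Thus 5.4117 × 9.765625e+8 ≈ 5.2849e+9 KiB.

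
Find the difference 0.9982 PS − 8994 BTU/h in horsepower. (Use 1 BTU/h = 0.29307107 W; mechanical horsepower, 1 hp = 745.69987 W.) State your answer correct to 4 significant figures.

-2.550 hp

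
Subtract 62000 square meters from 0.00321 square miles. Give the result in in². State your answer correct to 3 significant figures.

-8.32e+7 in²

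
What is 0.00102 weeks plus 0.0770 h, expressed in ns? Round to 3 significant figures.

8.94 × 10^11 ns

0.00102 wk = 6.16896 × 10^11 ns and 0.0770 h = 2.77200 × 10^11 ns.
6.16896 × 10^11 + 2.77200 × 10^11 ≈ 8.94 × 10^11 ns.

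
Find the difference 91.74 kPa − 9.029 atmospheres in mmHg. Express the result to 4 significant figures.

-6174 millimeters of mercury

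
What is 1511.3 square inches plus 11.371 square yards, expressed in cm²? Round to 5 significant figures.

1511.3 in² = 9750.30 cm² and 11.371 yd² = 95076.0 cm².
9750.30 + 95076.0 ≈ 104830 cm².

104830 cm²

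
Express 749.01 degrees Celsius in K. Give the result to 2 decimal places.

1022.16 K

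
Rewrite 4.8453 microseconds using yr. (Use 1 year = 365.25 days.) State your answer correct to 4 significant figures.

1 μs = 3.16881 × 10^-14 yr.
Then 4.8453 × 3.16881 × 10^-14 ≈ 1.535 × 10^-13 yr.

1.535 × 10^-13 yr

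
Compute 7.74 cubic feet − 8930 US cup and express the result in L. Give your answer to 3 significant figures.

-1890 liters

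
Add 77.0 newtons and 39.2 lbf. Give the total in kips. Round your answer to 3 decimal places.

0.057 kips

77.0 N = 0.0173103 kip and 39.2 lbf = 0.0392000 kip.
0.0173103 + 0.0392000 ≈ 0.057 kip.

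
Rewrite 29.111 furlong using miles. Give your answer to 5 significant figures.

1 furlong = 0.125000 mi.
Then 29.111 × 0.125000 ≈ 3.6389 mi.

3.6389 mi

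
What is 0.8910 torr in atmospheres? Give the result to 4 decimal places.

0.0012 atm

1 torr = 0.00131579 atm.
So 0.8910 × 0.00131579 ≈ 0.0012 atm.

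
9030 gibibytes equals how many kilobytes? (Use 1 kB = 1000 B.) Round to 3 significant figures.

9.70e+9 kB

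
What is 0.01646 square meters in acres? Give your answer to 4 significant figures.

1 m² = 0.000247105 acre.
Then 0.01646 × 0.000247105 ≈ 4.067e-6 acre.

4.067e-6 acres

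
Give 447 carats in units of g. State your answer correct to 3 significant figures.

89.4 g

1 carat = 0.200000 grams.
Thus 447 × 0.200000 ≈ 89.4 g.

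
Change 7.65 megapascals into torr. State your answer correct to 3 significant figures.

1 megapascal = 7500.62 torr.
Then 7.65 × 7500.62 ≈ 57400 torr.

57400 torr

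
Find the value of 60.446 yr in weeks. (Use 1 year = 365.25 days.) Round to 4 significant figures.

3154 wk

1 year = 52.1786 weeks.
Thus 60.446 × 52.1786 ≈ 3154 wk.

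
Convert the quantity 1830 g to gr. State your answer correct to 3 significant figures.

28200 grains

1 g = 15.4324 grains.
Then 1830 × 15.4324 ≈ 28200 gr.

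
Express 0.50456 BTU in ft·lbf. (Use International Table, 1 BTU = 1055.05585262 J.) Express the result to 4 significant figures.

392.6 ft·lbf

1 British thermal unit = 778.169 ft·lbf.
So 0.50456 × 778.169 ≈ 392.6 ft·lbf.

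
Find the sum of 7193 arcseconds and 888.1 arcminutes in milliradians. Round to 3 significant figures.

293 mrad

7193 arcsec = 34.8726 mrad and 888.1 arcmin = 258.338 mrad.
34.8726 + 258.338 ≈ 293 mrad.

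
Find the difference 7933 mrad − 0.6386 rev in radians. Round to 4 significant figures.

3.921 rad

7933 mrad = 7.93300 rad and 0.6386 rev = 4.01244 rad.
7.93300 − 4.01244 ≈ 3.921 rad.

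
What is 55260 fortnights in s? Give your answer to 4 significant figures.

6.684 × 10^10 seconds

1 fortnight = 1.20960 × 10^6 seconds.
So 55260 × 1.20960 × 10^6 ≈ 6.684 × 10^10 s.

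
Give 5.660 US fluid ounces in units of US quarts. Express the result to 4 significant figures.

0.1769 US quarts

1 US fluid ounce = 0.0312500 US qt.
Thus 5.660 × 0.0312500 ≈ 0.1769 US qt.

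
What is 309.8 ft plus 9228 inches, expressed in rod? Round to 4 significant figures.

65.38 rods

309.8 ft = 18.7758 rod and 9228 in = 46.6061 rod.
18.7758 + 46.6061 ≈ 65.38 rod.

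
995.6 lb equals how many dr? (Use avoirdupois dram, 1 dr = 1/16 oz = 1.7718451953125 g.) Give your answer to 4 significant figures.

254900 dr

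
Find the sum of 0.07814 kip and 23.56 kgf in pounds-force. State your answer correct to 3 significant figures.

130 pounds-force

0.07814 kip = 78.1400 lbf and 23.56 kgf = 51.9409 lbf.
78.1400 + 51.9409 ≈ 130 lbf.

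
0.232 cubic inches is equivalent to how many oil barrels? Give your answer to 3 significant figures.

1 cubic inch = 0.000103072 bbl.
Thus 0.232 × 0.000103072 ≈ 2.39e-5 bbl.

2.39e-5 bbl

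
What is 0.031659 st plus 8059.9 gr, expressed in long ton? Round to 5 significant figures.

0.031659 st = 0.000197869 long ton and 8059.9 gr = 0.000514024 long ton.
0.000197869 + 0.000514024 ≈ 0.00071189 long ton.

0.00071189 long tons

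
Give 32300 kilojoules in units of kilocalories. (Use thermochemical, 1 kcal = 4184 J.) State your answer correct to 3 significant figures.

7720 kcal

1 kJ = 0.239006 kilocalories.
32300 × 0.239006 ≈ 7720 kcal.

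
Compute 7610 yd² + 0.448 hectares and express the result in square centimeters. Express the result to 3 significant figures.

7610 yd² = 6.36293 × 10^7 cm² and 0.448 ha = 4.48000 × 10^7 cm².
6.36293 × 10^7 + 4.48000 × 10^7 ≈ 1.08 × 10^8 cm².

1.08 × 10^8 square centimeters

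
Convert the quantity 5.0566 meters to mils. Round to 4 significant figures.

199100 mils

1 m = 39370.1 mil.
So 5.0566 × 39370.1 ≈ 199100 mil.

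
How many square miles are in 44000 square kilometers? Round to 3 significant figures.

17000 mi²

1 km² = 0.386102 mi².
So 44000 × 0.386102 ≈ 17000 mi².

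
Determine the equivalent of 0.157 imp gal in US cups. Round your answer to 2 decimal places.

3.02 US cup

1 imp gal = 19.2152 US cup.
Thus 0.157 × 19.2152 ≈ 3.02 US cup.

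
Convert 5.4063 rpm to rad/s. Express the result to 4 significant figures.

0.5661 rad/s

1 rpm = 0.104720 rad/s.
Thus 5.4063 × 0.104720 ≈ 0.5661 rad/s.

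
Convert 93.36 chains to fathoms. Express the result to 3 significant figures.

1 chain = 11.0000 fathom.
So 93.36 × 11.0000 ≈ 1030 fathom.

1030 fathoms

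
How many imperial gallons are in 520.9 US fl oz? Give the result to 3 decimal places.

1 US fluid ounce = 0.00650527 imp gal.
Then 520.9 × 0.00650527 ≈ 3.389 imp gal.

3.389 imp gal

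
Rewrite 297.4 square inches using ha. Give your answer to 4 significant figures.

1 in² = 6.45160e-8 hectares.
Then 297.4 × 6.45160e-8 ≈ 1.919e-5 ha.

1.919e-5 ha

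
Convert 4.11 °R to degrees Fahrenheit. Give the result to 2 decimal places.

°R = °F + 459.67.
Applying the formula gives -455.56 °F.

-455.56 °F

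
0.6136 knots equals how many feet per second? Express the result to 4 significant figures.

1.036 ft/s

1 knot = 1.68781 feet per second.
Then 0.6136 × 1.68781 ≈ 1.036 ft/s.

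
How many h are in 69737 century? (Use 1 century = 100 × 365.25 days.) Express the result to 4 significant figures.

1 century = 876600 h.
69737 × 876600 ≈ 6.113e+10 h.

6.113e+10 h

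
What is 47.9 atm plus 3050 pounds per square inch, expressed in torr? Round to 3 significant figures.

47.9 atm = 36404.0 torr and 3050 psi = 157731 torr.
36404.0 + 157731 ≈ 194000 torr.

194000 torr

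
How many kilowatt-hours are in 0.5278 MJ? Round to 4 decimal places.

0.1466 kWh

1 MJ = 0.277778 kilowatt-hours.
Then 0.5278 × 0.277778 ≈ 0.1466 kWh.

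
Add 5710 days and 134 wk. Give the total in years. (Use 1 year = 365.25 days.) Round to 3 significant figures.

5710 d = 15.6331 yr and 134 wk = 2.56810 yr.
15.6331 + 2.56810 ≈ 18.2 yr.

18.2 yr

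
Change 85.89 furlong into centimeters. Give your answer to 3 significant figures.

1 furlong = 20116.8 cm.
85.89 × 20116.8 ≈ 1.73 × 10^6 cm.

1.73 × 10^6 cm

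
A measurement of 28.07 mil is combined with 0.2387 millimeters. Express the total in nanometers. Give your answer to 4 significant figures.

951700 nm

28.07 mil = 712978 nm and 0.2387 mm = 238700 nm.
712978 + 238700 ≈ 951700 nm.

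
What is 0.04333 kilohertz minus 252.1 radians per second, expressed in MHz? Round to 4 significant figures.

3.207e-6 megahertz

0.04333 kHz = 4.33300e-5 MHz and 252.1 rad/s = 4.01230e-5 MHz.
4.33300e-5 − 4.01230e-5 ≈ 3.207e-6 MHz.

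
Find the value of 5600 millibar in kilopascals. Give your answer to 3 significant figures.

1 mbar = 0.100000 kilopascals.
Thus 5600 × 0.100000 ≈ 560 kPa.

560 kPa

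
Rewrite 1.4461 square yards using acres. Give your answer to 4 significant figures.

0.0002988 acres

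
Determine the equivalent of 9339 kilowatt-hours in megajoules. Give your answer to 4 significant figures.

33620 MJ

1 kilowatt-hour = 3.60000 megajoules.
So 9339 × 3.60000 ≈ 33620 MJ.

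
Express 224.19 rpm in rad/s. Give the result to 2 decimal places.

23.48 rad/s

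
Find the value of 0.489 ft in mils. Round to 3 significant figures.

5870 mil

1 ft = 12000.0 mils.
Then 0.489 × 12000.0 ≈ 5870 mil.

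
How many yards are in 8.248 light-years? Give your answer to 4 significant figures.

1 ly = 1.03464 × 10^16 yards.
8.248 × 1.03464 × 10^16 ≈ 8.534 × 10^16 yd.

8.534 × 10^16 yd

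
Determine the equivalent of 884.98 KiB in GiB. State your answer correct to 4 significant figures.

1 kibibyte = 9.53674 × 10^-7 gibibytes.
Then 884.98 × 9.53674 × 10^-7 ≈ 0.0008440 GiB.

0.0008440 gibibytes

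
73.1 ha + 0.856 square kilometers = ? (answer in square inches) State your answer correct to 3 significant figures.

73.1 ha = 1.13305e+9 in² and 0.856 km² = 1.32680e+9 in².
1.13305e+9 + 1.32680e+9 ≈ 2.46e+9 in².

2.46e+9 square inches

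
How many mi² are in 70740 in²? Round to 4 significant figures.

1 in² = 2.49098e-10 mi².
Thus 70740 × 2.49098e-10 ≈ 1.762e-5 mi².

1.762e-5 mi²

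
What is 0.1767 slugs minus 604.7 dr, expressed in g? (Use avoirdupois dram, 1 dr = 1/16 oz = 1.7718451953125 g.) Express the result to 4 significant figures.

0.1767 slug = 2578.74 g and 604.7 dr = 1071.43 g.
2578.74 − 1071.43 ≈ 1507 g.

1507 grams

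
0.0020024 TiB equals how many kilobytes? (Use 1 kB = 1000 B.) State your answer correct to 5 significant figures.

2.2017e+6 kilobytes

1 TiB = 1.09951e+9 kB.
Thus 0.0020024 × 1.09951e+9 ≈ 2.2017e+6 kB.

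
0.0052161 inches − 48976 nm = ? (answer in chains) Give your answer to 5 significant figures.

4.1514 × 10^-6 chain

0.0052161 in = 6.58598 × 10^-6 chain and 48976 nm = 2.43458 × 10^-6 chain.
6.58598 × 10^-6 − 2.43458 × 10^-6 ≈ 4.1514 × 10^-6 chain.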